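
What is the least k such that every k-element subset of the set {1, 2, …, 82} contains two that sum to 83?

Partition {1, …, 82} into 41 pairs: {1,82}, {2,81}, …, {41,42}.
Choosing 41 integers — say the integers 1 through 41 — takes one from each pair and avoids the property.
Choosing 42 forces two into the same pair by pigeonhole, and those sum to 83. So 42.

42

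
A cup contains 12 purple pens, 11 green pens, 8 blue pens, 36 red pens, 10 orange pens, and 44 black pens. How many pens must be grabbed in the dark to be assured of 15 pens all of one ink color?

In the worst case we take at most 14 of each ink color, but all 12 purple, all 11 green, all 8 blue, and all 10 orange (fewer than 14), giving 12 + 11 + 8 + 14 + 10 + 14 = 69.
One more pen then forces some ink color to 15, so 69 + 1 = 70.

70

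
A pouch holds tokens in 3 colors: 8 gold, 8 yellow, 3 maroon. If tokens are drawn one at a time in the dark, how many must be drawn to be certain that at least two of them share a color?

4

Treat the 3 colors as pigeonholes.
The worst case takes 1 token of each color without reaching 2 of any: 3 × 1 = 3.
The next token must bring some color to 2, so 3 + 1 = 4.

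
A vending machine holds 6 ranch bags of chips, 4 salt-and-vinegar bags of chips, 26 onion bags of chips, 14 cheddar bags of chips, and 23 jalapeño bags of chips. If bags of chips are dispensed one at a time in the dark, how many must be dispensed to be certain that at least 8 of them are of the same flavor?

In the worst case we take at most 7 of each flavor, but all 6 ranch and all 4 salt-and-vinegar (fewer than 7), giving 6 + 4 + 7 + 7 + 7 = 31.
One more bag of chips then forces some flavor to 8, so 31 + 1 = 32.

32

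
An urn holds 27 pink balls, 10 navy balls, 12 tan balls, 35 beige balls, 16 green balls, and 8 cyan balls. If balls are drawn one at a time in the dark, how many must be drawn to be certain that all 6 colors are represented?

The hardest color to obtain is cyan: we could draw every other ball first — 108 − 8 = 100 balls — without a single cyan one.
The next draw must be cyan, so 100 + 1 = 101.

101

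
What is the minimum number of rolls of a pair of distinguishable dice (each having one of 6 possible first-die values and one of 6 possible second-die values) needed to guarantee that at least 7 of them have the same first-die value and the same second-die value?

217

There are 6 × 6 = 36 (first-die value, second-die value) combinations acting as pigeonholes.
With 36 × 6 = 216 rolls of a pair of distinguishable dice we could place exactly 6 in each, with no (first-die value, second-die value) pair reaching 7.
One more forces some (first-die value, second-die value) pair to hold 7, so 216 + 1 = 217.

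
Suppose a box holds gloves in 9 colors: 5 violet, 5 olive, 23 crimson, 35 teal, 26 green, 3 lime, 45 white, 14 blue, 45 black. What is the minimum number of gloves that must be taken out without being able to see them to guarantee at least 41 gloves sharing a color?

192

Treat the 9 colors as pigeonholes.
In the worst case we take at most 40 of each color, but all 5 violet, all 5 olive, all 23 crimson, all 35 teal, all 26 green, all 3 lime, and all 14 blue (fewer than 40), giving 5 + 5 + 23 + 35 + 26 + 3 + 40 + 14 + 40 = 191.
One more glove then forces some color to 41, so 191 + 1 = 192.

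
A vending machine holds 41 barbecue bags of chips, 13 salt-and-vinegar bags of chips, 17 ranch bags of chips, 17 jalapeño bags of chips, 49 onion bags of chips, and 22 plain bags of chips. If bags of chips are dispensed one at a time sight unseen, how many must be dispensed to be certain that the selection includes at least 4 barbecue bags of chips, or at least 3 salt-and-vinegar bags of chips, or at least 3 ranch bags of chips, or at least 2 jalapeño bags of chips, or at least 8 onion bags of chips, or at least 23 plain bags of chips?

38

The worst case stops just short of every target: 3 barbecue, 2 salt-and-vinegar, 2 ranch, 1 jalapeño, 7 onion, 22 plain — 3 + 2 + 2 + 1 + 7 + 22 = 37 bags of chips.
One more bag of chips must push some flavor to its target, so 37 + 1 = 38.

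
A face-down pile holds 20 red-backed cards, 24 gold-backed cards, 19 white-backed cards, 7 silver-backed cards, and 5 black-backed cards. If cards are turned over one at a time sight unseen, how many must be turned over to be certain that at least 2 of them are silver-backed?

The worst case draws every non-silver-backed card first: 20 + 24 + 19 + 5 = 68.
The next 2 draws are then forced to be silver-backed, giving 68 + 2 = 70.

70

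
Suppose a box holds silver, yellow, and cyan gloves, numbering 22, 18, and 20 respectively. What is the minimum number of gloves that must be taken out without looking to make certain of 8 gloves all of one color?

The worst case takes 7 gloves of each color without reaching 8 of any: 3 × 7 = 21.
The next glove must bring some color to 8, so 21 + 1 = 22.

22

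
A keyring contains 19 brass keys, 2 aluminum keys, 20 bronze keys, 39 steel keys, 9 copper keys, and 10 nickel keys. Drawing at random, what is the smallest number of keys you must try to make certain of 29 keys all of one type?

89

In the worst case we take at most 28 of each type, but all 19 brass, all 2 aluminum, all 20 bronze, all 9 copper, and all 10 nickel (fewer than 28), giving 19 + 2 + 20 + 28 + 9 + 10 = 88.
One more key then forces some type to 29, so 88 + 1 = 89.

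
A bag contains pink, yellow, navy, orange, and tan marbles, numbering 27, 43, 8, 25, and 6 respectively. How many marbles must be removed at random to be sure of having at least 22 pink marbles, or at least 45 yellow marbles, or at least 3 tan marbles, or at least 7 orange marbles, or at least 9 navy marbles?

The worst case stops just short of every target: 21 pink, all 43 yellow, 8 navy, 6 orange, 2 tan — 21 + 43 + 8 + 6 + 2 = 80 marbles.
One more marble must push some color to its target, so 80 + 1 = 81.

81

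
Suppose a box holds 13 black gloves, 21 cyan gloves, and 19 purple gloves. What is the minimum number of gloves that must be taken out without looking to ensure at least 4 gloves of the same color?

The worst case takes 3 gloves of each color without reaching 4 of any: 3 × 3 = 9.
The next glove must bring some color to 4, so 9 + 1 = 10.

10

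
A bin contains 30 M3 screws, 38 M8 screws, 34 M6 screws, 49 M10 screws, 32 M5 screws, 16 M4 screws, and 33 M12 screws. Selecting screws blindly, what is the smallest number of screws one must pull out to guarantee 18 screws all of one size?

119

In the worst case we take at most 17 of each size, but all 16 M4 (fewer than 17), giving 17 + 17 + 17 + 17 + 17 + 16 + 17 = 118.
One more screw then forces some size to 18, so 118 + 1 = 119.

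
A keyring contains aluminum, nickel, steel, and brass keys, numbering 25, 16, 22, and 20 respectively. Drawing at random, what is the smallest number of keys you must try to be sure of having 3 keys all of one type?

9

Treat the 4 types as pigeonholes.
The worst case takes 2 keys of each type without reaching 3 of any: 4 × 2 = 8.
The next key must bring some type to 3, so 8 + 1 = 9.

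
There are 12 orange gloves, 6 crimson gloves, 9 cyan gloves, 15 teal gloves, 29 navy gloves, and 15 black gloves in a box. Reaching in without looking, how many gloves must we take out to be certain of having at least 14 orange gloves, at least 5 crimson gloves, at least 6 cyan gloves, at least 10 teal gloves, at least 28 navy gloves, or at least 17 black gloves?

73

The worst case stops just short of every target: all 12 orange, 4 crimson, 5 cyan, 9 teal, 27 navy, all 15 black — 12 + 4 + 5 + 9 + 27 + 15 = 72 gloves.
One more glove must push some color to its target, so 72 + 1 = 73.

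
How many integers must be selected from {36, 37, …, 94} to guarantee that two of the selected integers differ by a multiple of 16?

Use the pigeonhole principle on residue classes: group the integers by remainder mod 16; there are 16 residue classes, each nonempty in this range.
Choosing one from each class (16 integers) avoids any shared remainder.
One more choice must repeat a class, so two differ by a multiple of 16. Hence 16 + 1 = 17.

17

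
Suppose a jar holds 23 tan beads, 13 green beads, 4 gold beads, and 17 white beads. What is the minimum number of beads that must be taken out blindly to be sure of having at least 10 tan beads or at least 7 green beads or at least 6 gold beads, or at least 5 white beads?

24

The worst case stops just short of every target: 9 tan, 6 green, all 4 gold, 4 white — 9 + 6 + 4 + 4 = 23 beads.
One more bead must push some color to its target, so 23 + 1 = 24.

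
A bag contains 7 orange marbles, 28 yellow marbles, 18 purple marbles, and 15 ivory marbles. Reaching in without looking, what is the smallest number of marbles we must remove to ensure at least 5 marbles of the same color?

The worst case takes 4 marbles of each color without reaching 5 of any: 4 × 4 = 16.
The next marble must bring some color to 5, so 16 + 1 = 17.

17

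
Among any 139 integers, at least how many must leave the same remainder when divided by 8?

18

The 139 integers fall into 8 residue classes modulo 8.
If each of the 8 residue classes modulo 8 held at most 17, the total would be at most 8 × 17 = 136 < 139, a contradiction.
So at least one holds ⌈139/8⌉ = 18.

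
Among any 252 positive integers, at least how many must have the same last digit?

26

The 252 positive integers fall into 10 possible last digits.
If each of the 10 possible last digits held at most 25, the total would be at most 10 × 25 = 250 < 252, a contradiction.
So at least one holds ⌈252/10⌉ = 26.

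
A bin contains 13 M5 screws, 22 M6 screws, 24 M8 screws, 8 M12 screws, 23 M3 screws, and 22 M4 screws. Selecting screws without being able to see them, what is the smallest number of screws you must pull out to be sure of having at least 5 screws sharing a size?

25

The worst case takes 4 screws of each size without reaching 5 of any: 6 × 4 = 24.
The next screw must bring some size to 5, so 24 + 1 = 25.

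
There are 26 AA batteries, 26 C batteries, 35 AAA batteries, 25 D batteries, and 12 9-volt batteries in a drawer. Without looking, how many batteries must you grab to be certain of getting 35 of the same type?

Treat the 5 types as pigeonholes.
In the worst case we take at most 34 of each type, but all 26 AA, all 26 C, all 25 D, and all 12 9-volt (fewer than 34), giving 26 + 26 + 34 + 25 + 12 = 123.
One more battery then forces some type to 35, so 123 + 1 = 124.

124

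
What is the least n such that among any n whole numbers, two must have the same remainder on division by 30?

Use the pigeonhole principle on residue classes: two integers differ by a multiple of 30 exactly when they share a remainder mod 30.
There are 30 residue classes mod 30, so 30 integers can all lie in distinct classes.
One more integer must repeat a residue, giving a difference divisible by 30. So n = 30 + 1 = 31.

31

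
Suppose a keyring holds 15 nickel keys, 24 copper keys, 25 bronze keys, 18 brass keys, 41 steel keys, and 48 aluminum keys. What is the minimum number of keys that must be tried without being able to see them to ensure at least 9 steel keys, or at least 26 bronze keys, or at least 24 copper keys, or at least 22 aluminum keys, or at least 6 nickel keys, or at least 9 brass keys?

Each of the 6 types has its own threshold; avoid all of them simultaneously.
The worst case stops just short of every target: 5 nickel, 23 copper, 25 bronze, 8 brass, 8 steel, 21 aluminum — 5 + 23 + 25 + 8 + 8 + 21 = 90 keys.
One more key must push some type to its target, so 90 + 1 = 91.

91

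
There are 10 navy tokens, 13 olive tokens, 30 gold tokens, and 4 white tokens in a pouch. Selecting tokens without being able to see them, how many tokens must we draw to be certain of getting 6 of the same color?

Treat the 4 colors as pigeonholes.
In the worst case we take at most 5 of each color, but all 4 white (fewer than 5), giving 5 + 5 + 5 + 4 = 19.
One more token then forces some color to 6, so 19 + 1 = 20.

20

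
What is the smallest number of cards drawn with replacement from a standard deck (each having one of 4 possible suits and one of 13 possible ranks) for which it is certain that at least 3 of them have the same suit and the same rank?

There are 4 × 13 = 52 (suit, rank) combinations acting as pigeonholes.
With 52 × 2 = 104 cards drawn with replacement from a standard deck we could place exactly 2 in each, with no (suit, rank) pair reaching 3.
One more forces some (suit, rank) pair to hold 3, so 104 + 1 = 105.

105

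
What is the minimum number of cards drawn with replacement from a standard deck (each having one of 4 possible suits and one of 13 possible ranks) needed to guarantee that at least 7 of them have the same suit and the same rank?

There are 4 × 13 = 52 (suit, rank) combinations acting as pigeonholes.
With 52 × 6 = 312 cards drawn with replacement from a standard deck we could place exactly 6 in each, with no (suit, rank) pair reaching 7.
One more forces some (suit, rank) pair to hold 7, so 312 + 1 = 313.

313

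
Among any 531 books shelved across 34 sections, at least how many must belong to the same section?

16

If each of the 34 sections held at most 15, the total would be at most 34 × 15 = 510 < 531, a contradiction.
So at least one holds ⌈531/34⌉ = 16.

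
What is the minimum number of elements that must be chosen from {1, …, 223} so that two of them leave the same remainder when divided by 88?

Use the pigeonhole principle on residue classes: group the integers by remainder mod 88; there are 88 residue classes, each nonempty in this range.
Choosing one from each class (88 integers) avoids any shared remainder.
One more choice must repeat a class, so two differ by a multiple of 88. Hence 88 + 1 = 89.

89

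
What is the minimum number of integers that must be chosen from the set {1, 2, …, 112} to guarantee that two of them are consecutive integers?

57

Partition {1, …, 112} into 56 pairs: {1,2}, {3,4}, …, {111,112}.
Choosing 56 integers — say the 56 even numbers 2, 4, …, 112 — takes one from each pair and avoids the property.
Choosing 57 forces two into the same pair by pigeonhole, and those are consecutive. So 57.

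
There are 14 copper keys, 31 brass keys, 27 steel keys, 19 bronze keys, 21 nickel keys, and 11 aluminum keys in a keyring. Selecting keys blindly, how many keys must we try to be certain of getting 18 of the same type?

Treat the 6 types as pigeonholes.
In the worst case we take at most 17 of each type, but all 14 copper and all 11 aluminum (fewer than 17), giving 14 + 17 + 17 + 17 + 17 + 11 = 93.
One more key then forces some type to 18, so 93 + 1 = 94.

94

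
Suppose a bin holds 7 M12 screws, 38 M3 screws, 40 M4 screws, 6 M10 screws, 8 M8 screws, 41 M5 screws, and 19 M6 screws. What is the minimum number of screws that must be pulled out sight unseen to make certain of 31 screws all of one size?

131

In the worst case we take at most 30 of each size, but all 7 M12, all 6 M10, all 8 M8, and all 19 M6 (fewer than 30), giving 7 + 30 + 30 + 6 + 8 + 30 + 19 = 130.
One more screw then forces some size to 31, so 130 + 1 = 131.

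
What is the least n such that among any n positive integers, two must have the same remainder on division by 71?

Use the pigeonhole principle on residue classes: two integers differ by a multiple of 71 exactly when they share a remainder mod 71.
There are 71 residue classes mod 71, so 71 integers can all lie in distinct classes.
One more integer must repeat a residue, giving a difference divisible by 71. So n = 71 + 1 = 72.

72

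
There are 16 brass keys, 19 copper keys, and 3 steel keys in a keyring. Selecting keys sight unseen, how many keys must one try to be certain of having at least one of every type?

The hardest type to obtain is steel: we could draw every other key first — 38 − 3 = 35 keys — without a single steel one.
The next draw must be steel, so 35 + 1 = 36.

36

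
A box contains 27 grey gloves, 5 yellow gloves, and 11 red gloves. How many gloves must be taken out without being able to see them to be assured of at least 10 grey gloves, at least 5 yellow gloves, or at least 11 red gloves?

24

Each of the 3 colors has its own threshold; avoid all of them simultaneously.
The worst case stops just short of every target: 9 grey, 4 yellow, 10 red — 9 + 4 + 10 = 23 gloves.
One more glove must push some color to its target, so 23 + 1 = 24.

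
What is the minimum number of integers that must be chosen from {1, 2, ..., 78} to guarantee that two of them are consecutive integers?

40

Partition {1, …, 78} into 39 pairs: {1,2}, {3,4}, …, {77,78}.
Choosing 39 integers — say the 39 even numbers 2, 4, …, 78 — takes one from each pair and avoids the property.
Choosing 40 forces two into the same pair by pigeonhole, and those are consecutive. So 40.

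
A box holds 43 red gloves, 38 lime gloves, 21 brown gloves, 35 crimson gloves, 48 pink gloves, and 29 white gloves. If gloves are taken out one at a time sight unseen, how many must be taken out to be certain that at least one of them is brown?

To avoid brown gloves as long as possible, exhaust the other 5 colors first.
The worst case draws every non-brown glove first: 43 + 38 + 35 + 48 + 29 = 193.
The next draw is then forced to be brown, giving 193 + 1 = 194.

194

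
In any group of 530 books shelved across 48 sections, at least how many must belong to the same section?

12

The 530 books fall into 48 sections.
If each of the 48 sections held at most 11, the total would be at most 48 × 11 = 528 < 530, a contradiction.
So at least one holds ⌈530/48⌉ = 12.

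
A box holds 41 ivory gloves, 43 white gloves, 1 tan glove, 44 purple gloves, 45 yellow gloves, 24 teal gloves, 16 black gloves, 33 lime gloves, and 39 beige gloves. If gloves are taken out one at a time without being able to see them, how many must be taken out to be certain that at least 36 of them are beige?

The worst case draws every non-beige glove first: 41 + 43 + 1 + 44 + 45 + 24 + 16 + 33 = 247.
The next 36 draws are then forced to be beige, giving 247 + 36 = 283.

283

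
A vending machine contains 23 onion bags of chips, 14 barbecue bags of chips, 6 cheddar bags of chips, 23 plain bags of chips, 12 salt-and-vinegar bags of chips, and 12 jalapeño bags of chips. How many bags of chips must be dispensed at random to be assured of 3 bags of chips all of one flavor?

Treat the 6 flavors as pigeonholes.
The worst case takes 2 bags of chips of each flavor without reaching 3 of any: 6 × 2 = 12.
The next bag of chips must bring some flavor to 3, so 12 + 1 = 13.

13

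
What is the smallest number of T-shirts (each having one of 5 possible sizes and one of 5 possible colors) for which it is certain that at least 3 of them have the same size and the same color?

51

There are 5 × 5 = 25 (size, color) combinations acting as pigeonholes.
With 25 × 2 = 50 T-shirts we could place exactly 2 in each, with no (size, color) pair reaching 3.
One more forces some (size, color) pair to hold 3, so 50 + 1 = 51.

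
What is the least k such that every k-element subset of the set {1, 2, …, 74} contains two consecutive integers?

Partition {1, …, 74} into 37 pairs: {1,2}, {3,4}, …, {73,74}.
Choosing 37 integers — say the 37 even numbers 2, 4, …, 74 — takes one from each pair and avoids the property.
Choosing 38 forces two into the same pair by pigeonhole, and those are consecutive. So 38.

38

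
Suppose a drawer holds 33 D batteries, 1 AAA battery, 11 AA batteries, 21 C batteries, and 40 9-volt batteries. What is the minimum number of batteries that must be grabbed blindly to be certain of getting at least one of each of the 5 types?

106

The hardest type to obtain is AAA: we could draw every other battery first — 106 − 1 = 105 batteries — without a single AAA one.
The next draw must be AAA, so 105 + 1 = 106.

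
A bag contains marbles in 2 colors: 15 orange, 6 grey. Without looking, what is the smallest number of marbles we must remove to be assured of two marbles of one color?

3

The worst case takes 1 marble of each color without reaching 2 of any: 2 × 1 = 2.
The next marble must bring some color to 2, so 2 + 1 = 3.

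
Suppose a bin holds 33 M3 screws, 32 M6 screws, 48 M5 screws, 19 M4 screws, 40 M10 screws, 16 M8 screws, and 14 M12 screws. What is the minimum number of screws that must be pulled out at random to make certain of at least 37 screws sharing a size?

In the worst case we take at most 36 of each size, but all 33 M3, all 32 M6, all 19 M4, all 16 M8, and all 14 M12 (fewer than 36), giving 33 + 32 + 36 + 19 + 36 + 16 + 14 = 186.
One more screw then forces some size to 37, so 186 + 1 = 187.

187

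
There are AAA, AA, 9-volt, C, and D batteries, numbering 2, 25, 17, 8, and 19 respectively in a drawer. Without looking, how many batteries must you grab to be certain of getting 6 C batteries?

69

To avoid C batteries as long as possible, exhaust the other 4 types first.
The worst case draws every non-C battery first: 2 + 25 + 17 + 19 = 63.
The next 6 draws are then forced to be C, giving 63 + 6 = 69.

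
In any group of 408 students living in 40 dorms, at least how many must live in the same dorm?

If each of the 40 dorms held at most 10, the total would be at most 40 × 10 = 400 < 408, a contradiction.
So at least one holds ⌈408/40⌉ = 11.

11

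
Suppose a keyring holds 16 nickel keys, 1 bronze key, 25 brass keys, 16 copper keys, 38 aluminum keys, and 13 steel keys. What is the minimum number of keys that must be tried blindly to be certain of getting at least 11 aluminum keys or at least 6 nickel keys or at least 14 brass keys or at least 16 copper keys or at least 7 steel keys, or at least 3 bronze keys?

51

Each of the 6 types has its own threshold; avoid all of them simultaneously.
The worst case stops just short of every target: 5 nickel, all 1 bronze, 13 brass, 15 copper, 10 aluminum, 6 steel — 5 + 1 + 13 + 15 + 10 + 6 = 50 keys.
One more key must push some type to its target, so 50 + 1 = 51.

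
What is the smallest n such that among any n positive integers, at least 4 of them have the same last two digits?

301

There are 100 possible two-digit endings acting as pigeonholes.
With 100 × 3 = 300 positive integers we could place exactly 3 in each, with no class reaching 4.
One more forces some class to hold 4, so 300 + 1 = 301.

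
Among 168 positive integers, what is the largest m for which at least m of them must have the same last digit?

17

The 168 positive integers fall into 10 possible last digits.
If each of the 10 possible last digits held at most 16, the total would be at most 10 × 16 = 160 < 168, a contradiction.
So at least one holds ⌈168/10⌉ = 17.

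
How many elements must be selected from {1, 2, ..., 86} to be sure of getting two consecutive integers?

Partition {1, …, 86} into 43 pairs: {1,2}, {3,4}, …, {85,86}.
Choosing 43 integers — say the 43 even numbers 2, 4, …, 86 — takes one from each pair and avoids the property.
Choosing 44 forces two into the same pair by pigeonhole, and those are consecutive. So 44.

44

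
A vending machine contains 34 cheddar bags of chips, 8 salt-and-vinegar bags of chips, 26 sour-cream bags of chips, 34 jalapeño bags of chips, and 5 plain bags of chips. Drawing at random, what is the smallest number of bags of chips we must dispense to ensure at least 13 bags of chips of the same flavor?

50

Treat the 5 flavors as pigeonholes.
In the worst case we take at most 12 of each flavor, but all 8 salt-and-vinegar and all 5 plain (fewer than 12), giving 12 + 8 + 12 + 12 + 5 = 49.
One more bag of chips then forces some flavor to 13, so 49 + 1 = 50.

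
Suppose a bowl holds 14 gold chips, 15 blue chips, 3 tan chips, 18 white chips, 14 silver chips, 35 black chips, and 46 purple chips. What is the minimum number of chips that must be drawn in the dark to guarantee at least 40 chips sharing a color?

Treat the 7 colors as pigeonholes.
In the worst case we take at most 39 of each color, but all 14 gold, all 15 blue, all 3 tan, all 18 white, all 14 silver, and all 35 black (fewer than 39), giving 14 + 15 + 3 + 18 + 14 + 35 + 39 = 138.
One more chip then forces some color to 40, so 138 + 1 = 139.

139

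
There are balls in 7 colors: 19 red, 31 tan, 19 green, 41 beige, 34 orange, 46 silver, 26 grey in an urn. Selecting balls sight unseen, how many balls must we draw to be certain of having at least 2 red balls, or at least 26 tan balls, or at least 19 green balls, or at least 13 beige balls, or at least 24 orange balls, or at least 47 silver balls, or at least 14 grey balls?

139

The worst case stops just short of every target: 1 red, 25 tan, 18 green, 12 beige, 23 orange, 46 silver, 13 grey — 1 + 25 + 18 + 12 + 23 + 46 + 13 = 138 balls.
One more ball must push some color to its target, so 138 + 1 = 139.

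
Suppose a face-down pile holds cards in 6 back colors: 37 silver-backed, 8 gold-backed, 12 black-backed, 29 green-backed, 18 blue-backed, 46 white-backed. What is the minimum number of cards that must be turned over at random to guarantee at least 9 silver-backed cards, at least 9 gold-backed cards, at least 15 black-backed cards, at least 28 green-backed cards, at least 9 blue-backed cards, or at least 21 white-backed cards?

84

Each of the 6 back colors has its own threshold; avoid all of them simultaneously.
The worst case stops just short of every target: 8 silver-backed, 8 gold-backed, all 12 black-backed, 27 green-backed, 8 blue-backed, 20 white-backed — 8 + 8 + 12 + 27 + 8 + 20 = 83 cards.
One more card must push some back color to its target, so 83 + 1 = 84.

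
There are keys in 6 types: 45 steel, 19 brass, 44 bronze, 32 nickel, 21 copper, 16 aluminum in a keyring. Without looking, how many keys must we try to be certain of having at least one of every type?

162

The hardest type to obtain is aluminum: we could draw every other key first — 177 − 16 = 161 keys — without a single aluminum one.
The next draw must be aluminum, so 161 + 1 = 162.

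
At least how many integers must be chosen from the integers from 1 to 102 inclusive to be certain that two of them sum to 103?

Partition {1, …, 102} into 51 pairs: {1,102}, {2,101}, …, {51,52}.
Choosing 51 integers — say the integers 1 through 51 — takes one from each pair and avoids the property.
Choosing 52 forces two into the same pair by pigeonhole, and those sum to 103. So 52.

52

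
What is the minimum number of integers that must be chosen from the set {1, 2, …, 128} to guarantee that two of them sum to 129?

Partition {1, …, 128} into 64 pairs: {1,128}, {2,127}, …, {64,65}.
Choosing 64 integers — say the integers 1 through 64 — takes one from each pair and avoids the property.
Choosing 65 forces two into the same pair by pigeonhole, and those sum to 129. So 65.

65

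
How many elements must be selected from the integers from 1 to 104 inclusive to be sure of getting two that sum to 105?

53

Partition {1, …, 104} into 52 pairs: {1,104}, {2,103}, …, {52,53}.
Choosing 52 integers — say the integers 1 through 52 — takes one from each pair and avoids the property.
Choosing 53 forces two into the same pair by pigeonhole, and those sum to 105. So 53.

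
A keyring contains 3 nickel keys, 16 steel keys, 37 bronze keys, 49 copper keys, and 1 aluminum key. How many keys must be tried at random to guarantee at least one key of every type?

The hardest type to obtain is aluminum: we could draw every other key first — 106 − 1 = 105 keys — without a single aluminum one.
The next draw must be aluminum, so 105 + 1 = 106.

106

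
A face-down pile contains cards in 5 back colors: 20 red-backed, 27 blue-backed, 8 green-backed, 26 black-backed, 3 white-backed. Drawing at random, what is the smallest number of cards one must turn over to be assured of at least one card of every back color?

82

The hardest back color to obtain is white-backed: we could draw every other card first — 84 − 3 = 81 cards — without a single white-backed one.
The next draw must be white-backed, so 81 + 1 = 82.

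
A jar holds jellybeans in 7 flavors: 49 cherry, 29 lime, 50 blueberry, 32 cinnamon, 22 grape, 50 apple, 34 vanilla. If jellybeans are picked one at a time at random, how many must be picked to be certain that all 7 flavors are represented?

The hardest flavor to obtain is grape: we could draw every other jellybean first — 266 − 22 = 244 jellybeans — without a single grape one.
The next draw must be grape, so 244 + 1 = 245.

245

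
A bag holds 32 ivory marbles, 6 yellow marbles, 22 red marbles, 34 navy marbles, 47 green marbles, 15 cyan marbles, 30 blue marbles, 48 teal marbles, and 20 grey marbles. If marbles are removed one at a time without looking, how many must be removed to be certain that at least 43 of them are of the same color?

244

Treat the 9 colors as pigeonholes.
In the worst case we take at most 42 of each color, but all 32 ivory, all 6 yellow, all 22 red, all 34 navy, all 15 cyan, all 30 blue, and all 20 grey (fewer than 42), giving 32 + 6 + 22 + 34 + 42 + 15 + 30 + 42 + 20 = 243.
One more marble then forces some color to 43, so 243 + 1 = 244.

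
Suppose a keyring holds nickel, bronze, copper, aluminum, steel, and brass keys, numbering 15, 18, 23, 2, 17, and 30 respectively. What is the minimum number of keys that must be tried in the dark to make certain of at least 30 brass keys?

The worst case draws every non-brass key first: 15 + 18 + 23 + 2 + 17 = 75.
The next 30 draws are then forced to be brass, giving 75 + 30 = 105.

105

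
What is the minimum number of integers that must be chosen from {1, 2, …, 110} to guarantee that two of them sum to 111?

Partition {1, …, 110} into 55 pairs: {1,110}, {2,109}, …, {55,56}.
Choosing 55 integers — say the integers 1 through 55 — takes one from each pair and avoids the property.
Choosing 56 forces two into the same pair by pigeonhole, and those sum to 111. So 56.

56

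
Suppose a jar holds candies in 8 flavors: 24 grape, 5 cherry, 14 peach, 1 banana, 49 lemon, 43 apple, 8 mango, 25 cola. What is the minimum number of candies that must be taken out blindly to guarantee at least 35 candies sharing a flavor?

146

In the worst case we take at most 34 of each flavor, but all 24 grape, all 5 cherry, all 14 peach, all 1 banana, all 8 mango, and all 25 cola (fewer than 34), giving 24 + 5 + 14 + 1 + 34 + 34 + 8 + 25 = 145.
One more candy then forces some flavor to 35, so 145 + 1 = 146.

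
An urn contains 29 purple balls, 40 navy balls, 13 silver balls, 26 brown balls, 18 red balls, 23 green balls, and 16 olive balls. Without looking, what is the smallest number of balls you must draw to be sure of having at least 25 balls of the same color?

In the worst case we take at most 24 of each color, but all 13 silver, all 18 red, all 23 green, and all 16 olive (fewer than 24), giving 24 + 24 + 13 + 24 + 18 + 23 + 16 = 142.
One more ball then forces some color to 25, so 142 + 1 = 143.

143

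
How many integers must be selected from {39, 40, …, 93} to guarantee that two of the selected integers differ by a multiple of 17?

Use the pigeonhole principle on residue classes: group the integers by remainder mod 17; there are 17 residue classes, each nonempty in this range.
Choosing one from each class (17 integers) avoids any shared remainder.
One more choice must repeat a class, so two differ by a multiple of 17. Hence 17 + 1 = 18.

18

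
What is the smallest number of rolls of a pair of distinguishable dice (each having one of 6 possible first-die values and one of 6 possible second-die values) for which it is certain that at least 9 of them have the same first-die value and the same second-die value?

There are 6 × 6 = 36 (first-die value, second-die value) combinations acting as pigeonholes.
With 36 × 8 = 288 rolls of a pair of distinguishable dice we could place exactly 8 in each, with no (first-die value, second-die value) pair reaching 9.
One more forces some (first-die value, second-die value) pair to hold 9, so 288 + 1 = 289.

289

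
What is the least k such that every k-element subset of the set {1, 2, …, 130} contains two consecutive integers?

66

Partition {1, …, 130} into 65 pairs: {1,2}, {3,4}, …, {129,130}.
Choosing 65 integers — say the 65 even numbers 2, 4, …, 130 — takes one from each pair and avoids the property.
Choosing 66 forces two into the same pair by pigeonhole, and those are consecutive. So 66.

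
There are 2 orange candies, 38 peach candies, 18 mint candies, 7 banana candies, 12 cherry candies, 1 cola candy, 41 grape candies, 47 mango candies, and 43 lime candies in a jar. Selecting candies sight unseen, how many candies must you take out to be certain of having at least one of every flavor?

The hardest flavor to obtain is cola: we could draw every other candy first — 209 − 1 = 208 candies — without a single cola one.
The next draw must be cola, so 208 + 1 = 209.

209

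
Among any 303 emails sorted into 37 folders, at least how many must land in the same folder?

9

The 303 emails fall into 37 folders.
If each of the 37 folders held at most 8, the total would be at most 37 × 8 = 296 < 303, a contradiction.
So at least one holds ⌈303/37⌉ = 9.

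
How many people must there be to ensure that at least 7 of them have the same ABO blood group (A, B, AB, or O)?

There are 4 ABO blood groups acting as pigeonholes.
With 4 × 6 = 24 people we could place exactly 6 in each, with no class reaching 7.
One more forces some class to hold 7, so 24 + 1 = 25.

25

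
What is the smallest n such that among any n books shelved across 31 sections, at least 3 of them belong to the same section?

63

There are 31 sections acting as pigeonholes.
With 31 × 2 = 62 books we could place exactly 2 in each, with no class reaching 3.
One more forces some class to hold 3, so 62 + 1 = 63.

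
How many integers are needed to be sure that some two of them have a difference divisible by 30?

Two integers differ by a multiple of 30 exactly when they share a remainder mod 30.
There are 30 residue classes mod 30, so 30 integers can all lie in distinct classes.
One more integer must repeat a residue, giving a difference divisible by 30. So n = 30 + 1 = 31.

31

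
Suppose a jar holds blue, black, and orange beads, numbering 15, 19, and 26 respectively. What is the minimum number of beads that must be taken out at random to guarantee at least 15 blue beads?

60

The worst case draws every non-blue bead first: 19 + 26 = 45.
The next 15 draws are then forced to be blue, giving 45 + 15 = 60.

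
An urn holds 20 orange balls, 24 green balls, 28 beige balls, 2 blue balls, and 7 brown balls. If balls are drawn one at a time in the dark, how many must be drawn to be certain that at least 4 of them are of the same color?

15

In the worst case we take at most 3 of each color, but all 2 blue (fewer than 3), giving 3 + 3 + 3 + 2 + 3 = 14.
One more ball then forces some color to 4, so 14 + 1 = 15.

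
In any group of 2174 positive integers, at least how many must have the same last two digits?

There are 100 possible two-digit endings, which serve as the pigeonholes.
If each of the 100 possible two-digit endings held at most 21, the total would be at most 100 × 21 = 2100 < 2174, a contradiction.
So at least one holds ⌈2174/100⌉ = 22.

22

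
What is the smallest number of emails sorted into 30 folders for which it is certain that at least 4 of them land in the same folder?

There are 30 folders acting as pigeonholes.
With 30 × 3 = 90 emails we could place exactly 3 in each, with no class reaching 4.
One more forces some class to hold 4, so 90 + 1 = 91.

91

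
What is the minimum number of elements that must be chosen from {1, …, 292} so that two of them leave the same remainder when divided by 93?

Group the integers by remainder mod 93; there are 93 residue classes, each nonempty in this range.
Choosing one from each class (93 integers) avoids any shared remainder.
One more choice must repeat a class, so two differ by a multiple of 93. Hence 93 + 1 = 94.

94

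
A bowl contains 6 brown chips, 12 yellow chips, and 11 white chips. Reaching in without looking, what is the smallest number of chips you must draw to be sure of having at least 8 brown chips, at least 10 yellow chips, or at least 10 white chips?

Each of the 3 colors has its own threshold; avoid all of them simultaneously.
The worst case stops just short of every target: all 6 brown, 9 yellow, 9 white — 6 + 9 + 9 = 24 chips.
One more chip must push some color to its target, so 24 + 1 = 25.

25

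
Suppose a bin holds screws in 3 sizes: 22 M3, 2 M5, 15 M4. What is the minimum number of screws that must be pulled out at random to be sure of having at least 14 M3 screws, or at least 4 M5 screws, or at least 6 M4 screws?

21

The worst case stops just short of every target: 13 M3, all 2 M5, 5 M4 — 13 + 2 + 5 = 20 screws.
One more screw must push some size to its target, so 20 + 1 = 21.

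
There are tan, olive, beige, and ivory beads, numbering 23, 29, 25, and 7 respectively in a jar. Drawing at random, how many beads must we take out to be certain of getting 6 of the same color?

The worst case takes 5 beads of each color without reaching 6 of any: 4 × 5 = 20.
The next bead must bring some color to 6, so 20 + 1 = 21.

21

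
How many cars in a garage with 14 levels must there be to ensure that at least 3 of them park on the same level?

There are 14 levels acting as pigeonholes.
With 14 × 2 = 28 cars we could place exactly 2 in each, with no class reaching 3.
One more forces some class to hold 3, so 28 + 1 = 29.

29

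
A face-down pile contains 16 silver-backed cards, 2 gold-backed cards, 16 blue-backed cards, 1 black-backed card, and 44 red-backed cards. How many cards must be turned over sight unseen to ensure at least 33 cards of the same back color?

68

Treat the 5 back colors as pigeonholes.
In the worst case we take at most 32 of each back color, but all 16 silver-backed, all 2 gold-backed, all 16 blue-backed, and all 1 black-backed (fewer than 32), giving 16 + 2 + 16 + 1 + 32 = 67.
One more card then forces some back color to 33, so 67 + 1 = 68.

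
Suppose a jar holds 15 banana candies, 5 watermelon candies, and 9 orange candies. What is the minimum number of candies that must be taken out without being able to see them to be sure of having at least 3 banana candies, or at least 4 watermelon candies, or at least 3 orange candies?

8

The worst case stops just short of every target: 2 banana, 3 watermelon, 2 orange — 2 + 3 + 2 = 7 candies.
One more candy must push some flavor to its target, so 7 + 1 = 8.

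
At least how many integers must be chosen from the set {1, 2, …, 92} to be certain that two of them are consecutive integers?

Partition {1, …, 92} into 46 pairs: {1,2}, {3,4}, …, {91,92}.
Choosing 46 integers — say the 46 even numbers 2, 4, …, 92 — takes one from each pair and avoids the property.
Choosing 47 forces two into the same pair by pigeonhole, and those are consecutive. So 47.

47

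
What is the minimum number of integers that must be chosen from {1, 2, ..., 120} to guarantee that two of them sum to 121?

Partition {1, …, 120} into 60 pairs: {1,120}, {2,119}, …, {60,61}.
Choosing 60 integers — say the integers 1 through 60 — takes one from each pair and avoids the property.
Choosing 61 forces two into the same pair by pigeonhole, and those sum to 121. So 61.

61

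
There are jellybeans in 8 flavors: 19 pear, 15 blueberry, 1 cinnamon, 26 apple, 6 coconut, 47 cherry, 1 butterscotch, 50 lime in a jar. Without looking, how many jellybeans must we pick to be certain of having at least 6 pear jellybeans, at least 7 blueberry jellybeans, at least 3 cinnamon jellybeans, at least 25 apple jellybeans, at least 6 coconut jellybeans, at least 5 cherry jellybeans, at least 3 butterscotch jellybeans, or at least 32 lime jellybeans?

The worst case stops just short of every target: 5 pear, 6 blueberry, all 1 cinnamon, 24 apple, 5 coconut, 4 cherry, all 1 butterscotch, 31 lime — 5 + 6 + 1 + 24 + 5 + 4 + 1 + 31 = 77 jellybeans.
One more jellybean must push some flavor to its target, so 77 + 1 = 78.

78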